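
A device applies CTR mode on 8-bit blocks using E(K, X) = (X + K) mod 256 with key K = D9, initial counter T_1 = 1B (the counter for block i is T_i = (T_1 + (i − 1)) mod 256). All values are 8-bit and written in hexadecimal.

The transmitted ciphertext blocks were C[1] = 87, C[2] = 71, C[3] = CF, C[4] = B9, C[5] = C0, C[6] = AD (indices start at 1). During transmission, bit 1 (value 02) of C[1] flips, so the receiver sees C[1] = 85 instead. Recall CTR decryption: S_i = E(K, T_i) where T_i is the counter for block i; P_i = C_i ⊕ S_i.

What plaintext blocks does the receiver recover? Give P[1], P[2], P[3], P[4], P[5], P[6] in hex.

P[1] = 71, P[2] = 84, P[3] = 39, P[4] = 4E, P[5] = 38, P[6] = 54

Only C[1] changed, to 85. In CTR, a change in C_i flips the same bit in P_i only; the keystream is unaffected. Decrypting the received ciphertext:
P[1]: T = 1B, S = E(K, T) = F4; 85 ⊕ F4 = 71.
P[2]: T = 1C, S = E(K, T) = F5; 71 ⊕ F5 = 84.
P[3]: T = 1D, S = E(K, T) = F6; CF ⊕ F6 = 39.
P[4]: T = 1E, S = E(K, T) = F7; B9 ⊕ F7 = 4E.
P[5]: T = 1F, S = E(K, T) = F8; C0 ⊕ F8 = 38.
P[6]: T = 20, S = E(K, T) = F9; AD ⊕ F9 = 54.
Blocks that differ from the original plaintext: P[1].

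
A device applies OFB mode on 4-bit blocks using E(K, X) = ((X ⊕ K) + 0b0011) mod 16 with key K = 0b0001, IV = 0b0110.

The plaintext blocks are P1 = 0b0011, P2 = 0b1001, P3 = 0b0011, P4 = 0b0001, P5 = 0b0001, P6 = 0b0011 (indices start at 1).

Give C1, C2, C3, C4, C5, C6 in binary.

C1 = 0b1001, C2 = 0b0111, C3 = 0b0001, C4 = 0b0111, C5 = 0b1011, C6 = 0b1101

OFB encryption: S_i = E(K, S_{i−1}) with S_{0} = IV; C_i = P_i ⊕ S_i.
C1: S = E(K, 0b0110) = 0b1010; 0b0011 ⊕ 0b1010 = 0b1001.
C2: S = E(K, 0b1010) = 0b1110; 0b1001 ⊕ 0b1110 = 0b0111.
C3: S = E(K, 0b1110) = 0b0010; 0b0011 ⊕ 0b0010 = 0b0001.
C4: S = E(K, 0b0010) = 0b0110; 0b0001 ⊕ 0b0110 = 0b0111.
C5: S = E(K, 0b0110) = 0b1010; 0b0001 ⊕ 0b1010 = 0b1011.
C6: S = E(K, 0b1010) = 0b1110; 0b0011 ⊕ 0b1110 = 0b1101.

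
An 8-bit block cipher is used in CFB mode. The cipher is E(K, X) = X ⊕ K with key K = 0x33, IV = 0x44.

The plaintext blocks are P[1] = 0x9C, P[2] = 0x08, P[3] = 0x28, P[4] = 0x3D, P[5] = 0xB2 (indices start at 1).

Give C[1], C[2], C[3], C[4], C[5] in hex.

C[1] = 0xEB, C[2] = 0xD0, C[3] = 0xCB, C[4] = 0xC5, C[5] = 0x44

CFB encryption: C_i = P_i ⊕ E(K, C_{i−1}), with C_{0} = IV.
C[1]: E(K, 0x44) = 0x77; 0x9C ⊕ 0x77 = 0xEB.
C[2]: E(K, 0xEB) = 0xD8; 0x08 ⊕ 0xD8 = 0xD0.
C[3]: E(K, 0xD0) = 0xE3; 0x28 ⊕ 0xE3 = 0xCB.
C[4]: E(K, 0xCB) = 0xF8; 0x3D ⊕ 0xF8 = 0xC5.
C[5]: E(K, 0xC5) = 0xF6; 0xB2 ⊕ 0xF6 = 0x44.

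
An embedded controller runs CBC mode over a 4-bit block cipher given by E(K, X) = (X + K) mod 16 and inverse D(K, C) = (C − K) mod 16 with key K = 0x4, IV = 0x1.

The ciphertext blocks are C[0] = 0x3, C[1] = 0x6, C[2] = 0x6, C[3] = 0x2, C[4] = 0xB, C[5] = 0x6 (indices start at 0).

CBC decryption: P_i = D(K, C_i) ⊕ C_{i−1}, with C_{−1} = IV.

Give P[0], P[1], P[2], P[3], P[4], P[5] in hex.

P[0] = 0xE, P[1] = 0x1, P[2] = 0x4, P[3] = 0x8, P[4] = 0x5, P[5] = 0x9

P[0]: D(K, 0x3) = 0xF; 0xF ⊕ 0x1 = 0xE.
P[1]: D(K, 0x6) = 0x2; 0x2 ⊕ 0x3 = 0x1.
P[2]: D(K, 0x6) = 0x2; 0x2 ⊕ 0x6 = 0x4.
P[3]: D(K, 0x2) = 0xE; 0xE ⊕ 0x6 = 0x8.
P[4]: D(K, 0xB) = 0x7; 0x7 ⊕ 0x2 = 0x5.
P[5]: D(K, 0x6) = 0x2; 0x2 ⊕ 0xB = 0x9.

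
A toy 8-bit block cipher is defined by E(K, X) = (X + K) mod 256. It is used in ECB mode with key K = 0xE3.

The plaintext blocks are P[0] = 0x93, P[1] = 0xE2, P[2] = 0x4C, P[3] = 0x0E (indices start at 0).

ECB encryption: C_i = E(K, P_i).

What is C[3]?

C[3]: E(K, 0x0E) = 0xF1.

C[3] = 0xF1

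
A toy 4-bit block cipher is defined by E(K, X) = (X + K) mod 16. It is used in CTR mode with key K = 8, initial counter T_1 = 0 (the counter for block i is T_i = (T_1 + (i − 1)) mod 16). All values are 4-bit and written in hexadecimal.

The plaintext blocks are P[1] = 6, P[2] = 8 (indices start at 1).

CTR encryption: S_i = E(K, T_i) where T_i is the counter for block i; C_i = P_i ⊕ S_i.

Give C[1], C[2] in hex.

C[1]: T = 0, S = E(K, T) = 8; 6 ⊕ 8 = E.
C[2]: T = 1, S = E(K, T) = 9; 8 ⊕ 9 = 1.

C[1] = E, C[2] = 1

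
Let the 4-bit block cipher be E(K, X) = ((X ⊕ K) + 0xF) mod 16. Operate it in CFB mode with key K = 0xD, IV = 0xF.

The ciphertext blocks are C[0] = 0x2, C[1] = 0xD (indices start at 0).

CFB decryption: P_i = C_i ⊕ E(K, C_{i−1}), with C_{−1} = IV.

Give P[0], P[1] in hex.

P[0] = 0x3, P[1] = 0x3

P[0]: E(K, 0xF) = 0x1; 0x2 ⊕ 0x1 = 0x3.
P[1]: E(K, 0x2) = 0xE; 0xD ⊕ 0xE = 0x3.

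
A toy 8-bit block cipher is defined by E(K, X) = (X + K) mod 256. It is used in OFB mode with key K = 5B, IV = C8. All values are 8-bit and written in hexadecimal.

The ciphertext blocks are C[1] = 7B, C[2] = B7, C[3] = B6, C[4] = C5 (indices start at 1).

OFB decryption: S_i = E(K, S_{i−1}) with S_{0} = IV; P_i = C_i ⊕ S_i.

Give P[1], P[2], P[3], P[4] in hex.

P[1]: S = E(K, C8) = 23; 7B ⊕ 23 = 58.
P[2]: S = E(K, 23) = 7E; B7 ⊕ 7E = C9.
P[3]: S = E(K, 7E) = D9; B6 ⊕ D9 = 6F.
P[4]: S = E(K, D9) = 34; C5 ⊕ 34 = F1.

P[1] = 58, P[2] = C9, P[3] = 6F, P[4] = F1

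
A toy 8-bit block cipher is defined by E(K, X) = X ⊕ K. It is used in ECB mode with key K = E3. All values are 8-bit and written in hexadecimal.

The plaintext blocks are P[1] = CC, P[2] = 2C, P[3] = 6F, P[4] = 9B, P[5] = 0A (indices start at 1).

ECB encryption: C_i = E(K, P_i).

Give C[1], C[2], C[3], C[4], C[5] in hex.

C[1]: E(K, CC) = 2F.
C[2]: E(K, 2C) = CF.
C[3]: E(K, 6F) = 8C.
C[4]: E(K, 9B) = 78.
C[5]: E(K, 0A) = E9.

C[1] = 2F, C[2] = CF, C[3] = 8C, C[4] = 78, C[5] = E9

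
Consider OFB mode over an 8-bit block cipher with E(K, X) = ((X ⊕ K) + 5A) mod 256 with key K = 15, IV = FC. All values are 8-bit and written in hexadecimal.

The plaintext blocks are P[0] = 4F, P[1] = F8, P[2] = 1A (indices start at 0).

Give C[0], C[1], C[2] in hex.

OFB encryption: S_i = E(K, S_{i−1}) with S_{−1} = IV; C_i = P_i ⊕ S_i.
C[0]: S = E(K, FC) = 43; 4F ⊕ 43 = 0C.
C[1]: S = E(K, 43) = B0; F8 ⊕ B0 = 48.
C[2]: S = E(K, B0) = FF; 1A ⊕ FF = E5.

C[0] = 0C, C[1] = 48, C[2] = E5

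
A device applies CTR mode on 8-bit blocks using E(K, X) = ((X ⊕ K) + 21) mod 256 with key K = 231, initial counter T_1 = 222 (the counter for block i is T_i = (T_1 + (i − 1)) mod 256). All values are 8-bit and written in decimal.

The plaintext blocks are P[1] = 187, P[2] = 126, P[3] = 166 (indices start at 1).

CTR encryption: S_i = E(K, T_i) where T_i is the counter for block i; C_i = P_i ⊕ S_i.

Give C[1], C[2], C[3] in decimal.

C[1] = 245, C[2] = 51, C[3] = 186

C[1]: T = 222, S = E(K, T) = 78; 187 ⊕ 78 = 245.
C[2]: T = 223, S = E(K, T) = 77; 126 ⊕ 77 = 51.
C[3]: T = 224, S = E(K, T) = 28; 166 ⊕ 28 = 186.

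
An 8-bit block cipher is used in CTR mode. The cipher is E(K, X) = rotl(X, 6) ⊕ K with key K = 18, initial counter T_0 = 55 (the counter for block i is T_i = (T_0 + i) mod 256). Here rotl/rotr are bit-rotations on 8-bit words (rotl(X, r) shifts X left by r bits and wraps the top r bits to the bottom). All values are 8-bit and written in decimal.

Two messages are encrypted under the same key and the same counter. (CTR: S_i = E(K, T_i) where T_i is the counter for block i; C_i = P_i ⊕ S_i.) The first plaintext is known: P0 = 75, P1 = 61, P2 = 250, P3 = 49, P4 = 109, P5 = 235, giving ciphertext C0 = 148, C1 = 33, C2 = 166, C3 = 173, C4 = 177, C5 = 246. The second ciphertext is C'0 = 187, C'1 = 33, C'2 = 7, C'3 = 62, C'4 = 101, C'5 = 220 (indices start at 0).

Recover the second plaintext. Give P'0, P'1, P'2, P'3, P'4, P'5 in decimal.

In CTR with a reused counter, both messages share the same keystream S_i, so C_i ⊕ C'_i = P_i ⊕ P'_i and thus P'_i = P_i ⊕ C_i ⊕ C'_i.
P'0: 75 ⊕ 148 ⊕ 187 = 100.
P'1: 61 ⊕ 33 ⊕ 33 = 61.
P'2: 250 ⊕ 166 ⊕ 7 = 91.
P'3: 49 ⊕ 173 ⊕ 62 = 162.
P'4: 109 ⊕ 177 ⊕ 101 = 185.
P'5: 235 ⊕ 246 ⊕ 220 = 193.

P'0 = 100, P'1 = 61, P'2 = 91, P'3 = 162, P'4 = 185, P'5 = 193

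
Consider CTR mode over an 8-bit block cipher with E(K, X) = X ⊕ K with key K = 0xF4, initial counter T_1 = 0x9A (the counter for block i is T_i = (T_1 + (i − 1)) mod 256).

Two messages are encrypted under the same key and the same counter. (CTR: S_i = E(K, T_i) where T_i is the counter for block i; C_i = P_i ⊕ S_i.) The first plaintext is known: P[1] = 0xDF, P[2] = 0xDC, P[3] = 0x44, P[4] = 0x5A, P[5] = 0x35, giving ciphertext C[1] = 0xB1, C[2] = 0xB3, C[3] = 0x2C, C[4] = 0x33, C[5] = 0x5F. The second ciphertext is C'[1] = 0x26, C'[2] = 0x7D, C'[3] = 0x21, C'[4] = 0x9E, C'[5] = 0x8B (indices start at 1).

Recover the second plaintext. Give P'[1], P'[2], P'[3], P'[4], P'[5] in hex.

P'[1] = 0x48, P'[2] = 0x12, P'[3] = 0x49, P'[4] = 0xF7, P'[5] = 0xE1

In CTR with a reused counter, both messages share the same keystream S_i, so C_i ⊕ C'_i = P_i ⊕ P'_i and thus P'_i = P_i ⊕ C_i ⊕ C'_i.
P'[1]: 0xDF ⊕ 0xB1 ⊕ 0x26 = 0x48.
P'[2]: 0xDC ⊕ 0xB3 ⊕ 0x7D = 0x12.
P'[3]: 0x44 ⊕ 0x2C ⊕ 0x21 = 0x49.
P'[4]: 0x5A ⊕ 0x33 ⊕ 0x9E = 0xF7.
P'[5]: 0x35 ⊕ 0x5F ⊕ 0x8B = 0xE1.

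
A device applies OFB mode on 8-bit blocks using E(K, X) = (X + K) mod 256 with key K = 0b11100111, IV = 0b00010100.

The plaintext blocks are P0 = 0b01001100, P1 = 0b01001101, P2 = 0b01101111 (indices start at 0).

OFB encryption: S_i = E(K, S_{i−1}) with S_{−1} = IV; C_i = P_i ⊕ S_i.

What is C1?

C1 = 0b10101111

C0: S = E(K, 0b00010100) = 0b11111011; 0b01001100 ⊕ 0b11111011 = 0b10110111.
C1: S = E(K, 0b11111011) = 0b11100010; 0b01001101 ⊕ 0b11100010 = 0b10101111.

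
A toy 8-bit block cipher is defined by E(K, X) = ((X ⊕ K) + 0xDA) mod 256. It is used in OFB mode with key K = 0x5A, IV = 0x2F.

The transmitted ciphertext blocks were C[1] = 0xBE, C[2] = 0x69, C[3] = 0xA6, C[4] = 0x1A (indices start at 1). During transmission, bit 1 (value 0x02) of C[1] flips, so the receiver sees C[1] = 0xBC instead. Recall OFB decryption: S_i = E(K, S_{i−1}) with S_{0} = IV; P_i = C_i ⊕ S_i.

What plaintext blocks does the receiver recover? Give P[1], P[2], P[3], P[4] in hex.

Only C[1] changed, to 0xBC. In OFB, a change in C_i flips the same bit in P_i only; the keystream is unaffected. Decrypting the received ciphertext:
P[1]: S = E(K, 0x2F) = 0x4F; 0xBC ⊕ 0x4F = 0xF3.
P[2]: S = E(K, 0x4F) = 0xEF; 0x69 ⊕ 0xEF = 0x86.
P[3]: S = E(K, 0xEF) = 0x8F; 0xA6 ⊕ 0x8F = 0x29.
P[4]: S = E(K, 0x8F) = 0xAF; 0x1A ⊕ 0xAF = 0xB5.
Blocks that differ from the original plaintext: P[1].

P[1] = 0xF3, P[2] = 0x86, P[3] = 0x29, P[4] = 0xB5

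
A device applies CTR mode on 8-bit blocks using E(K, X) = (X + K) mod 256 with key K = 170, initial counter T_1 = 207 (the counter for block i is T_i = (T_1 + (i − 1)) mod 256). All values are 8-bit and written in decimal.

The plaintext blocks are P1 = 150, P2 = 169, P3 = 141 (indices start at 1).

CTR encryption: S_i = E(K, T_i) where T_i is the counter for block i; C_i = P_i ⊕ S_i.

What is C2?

C2 = 211

C1: T = 207, S = E(K, T) = 121; 150 ⊕ 121 = 239.
C2: T = 208, S = E(K, T) = 122; 169 ⊕ 122 = 211.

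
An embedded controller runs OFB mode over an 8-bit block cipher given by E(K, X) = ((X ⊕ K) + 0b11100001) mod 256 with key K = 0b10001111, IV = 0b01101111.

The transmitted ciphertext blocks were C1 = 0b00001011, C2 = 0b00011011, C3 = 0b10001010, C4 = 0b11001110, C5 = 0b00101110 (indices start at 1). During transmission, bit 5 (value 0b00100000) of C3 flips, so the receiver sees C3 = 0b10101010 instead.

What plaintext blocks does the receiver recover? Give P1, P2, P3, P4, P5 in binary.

P1 = 0b11001010, P2 = 0b00110100, P3 = 0b00101011, P4 = 0b00100001, P5 = 0b01101111

OFB decryption: S_i = E(K, S_{i−1}) with S_{0} = IV; P_i = C_i ⊕ S_i.
Only C3 changed, to 0b10101010. In OFB, a change in C_i flips the same bit in P_i only; the keystream is unaffected. Decrypting the received ciphertext:
P1: S = E(K, 0b01101111) = 0b11000001; 0b00001011 ⊕ 0b11000001 = 0b11001010.
P2: S = E(K, 0b11000001) = 0b00101111; 0b00011011 ⊕ 0b00101111 = 0b00110100.
P3: S = E(K, 0b00101111) = 0b10000001; 0b10101010 ⊕ 0b10000001 = 0b00101011.
P4: S = E(K, 0b10000001) = 0b11101111; 0b11001110 ⊕ 0b11101111 = 0b00100001.
P5: S = E(K, 0b11101111) = 0b01000001; 0b00101110 ⊕ 0b01000001 = 0b01101111.
Blocks that differ from the original plaintext: P3.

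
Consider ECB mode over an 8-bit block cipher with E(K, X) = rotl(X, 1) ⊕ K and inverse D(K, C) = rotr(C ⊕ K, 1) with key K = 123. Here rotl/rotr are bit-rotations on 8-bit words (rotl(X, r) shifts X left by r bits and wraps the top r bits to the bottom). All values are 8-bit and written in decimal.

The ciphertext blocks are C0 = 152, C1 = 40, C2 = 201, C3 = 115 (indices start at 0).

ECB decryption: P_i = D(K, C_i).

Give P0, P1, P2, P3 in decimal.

P0: D(K, 152) = 241.
P1: D(K, 40) = 169.
P2: D(K, 201) = 89.
P3: D(K, 115) = 4.

P0 = 241, P1 = 169, P2 = 89, P3 = 4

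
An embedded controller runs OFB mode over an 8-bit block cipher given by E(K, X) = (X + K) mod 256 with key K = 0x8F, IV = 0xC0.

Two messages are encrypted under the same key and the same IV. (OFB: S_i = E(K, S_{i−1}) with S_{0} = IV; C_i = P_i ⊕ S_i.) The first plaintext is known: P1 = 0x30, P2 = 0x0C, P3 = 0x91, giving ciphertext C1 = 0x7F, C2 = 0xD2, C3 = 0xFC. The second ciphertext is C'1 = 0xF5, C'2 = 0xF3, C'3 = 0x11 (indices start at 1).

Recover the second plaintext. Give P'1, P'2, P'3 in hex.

P'1 = 0xBA, P'2 = 0x2D, P'3 = 0x7C

In OFB with a reused IV, both messages share the same keystream S_i, so C_i ⊕ C'_i = P_i ⊕ P'_i and thus P'_i = P_i ⊕ C_i ⊕ C'_i.
P'1: 0x30 ⊕ 0x7F ⊕ 0xF5 = 0xBA.
P'2: 0x0C ⊕ 0xD2 ⊕ 0xF3 = 0x2D.
P'3: 0x91 ⊕ 0xFC ⊕ 0x11 = 0x7C.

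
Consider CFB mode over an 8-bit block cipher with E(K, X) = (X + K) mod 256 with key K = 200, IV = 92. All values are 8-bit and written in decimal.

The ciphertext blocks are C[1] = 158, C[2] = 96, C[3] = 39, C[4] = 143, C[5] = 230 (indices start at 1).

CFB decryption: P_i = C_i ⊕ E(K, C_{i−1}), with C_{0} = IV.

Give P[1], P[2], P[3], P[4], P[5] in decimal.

P[1]: E(K, 92) = 36; 158 ⊕ 36 = 186.
P[2]: E(K, 158) = 102; 96 ⊕ 102 = 6.
P[3]: E(K, 96) = 40; 39 ⊕ 40 = 15.
P[4]: E(K, 39) = 239; 143 ⊕ 239 = 96.
P[5]: E(K, 143) = 87; 230 ⊕ 87 = 177.

P[1] = 186, P[2] = 6, P[3] = 15, P[4] = 96, P[5] = 177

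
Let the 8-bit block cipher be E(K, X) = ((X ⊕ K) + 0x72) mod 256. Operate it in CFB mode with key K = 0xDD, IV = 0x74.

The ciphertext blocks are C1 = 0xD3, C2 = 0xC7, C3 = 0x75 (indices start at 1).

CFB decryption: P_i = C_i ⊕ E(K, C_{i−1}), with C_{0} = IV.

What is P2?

P2: E(K, 0xD3) = 0x80; 0xC7 ⊕ 0x80 = 0x47.

P2 = 0x47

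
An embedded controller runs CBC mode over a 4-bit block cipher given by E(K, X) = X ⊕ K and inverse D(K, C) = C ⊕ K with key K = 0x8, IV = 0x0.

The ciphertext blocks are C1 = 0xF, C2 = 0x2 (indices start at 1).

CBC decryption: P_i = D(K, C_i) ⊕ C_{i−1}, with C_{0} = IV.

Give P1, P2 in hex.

P1: D(K, 0xF) = 0x7; 0x7 ⊕ 0x0 = 0x7.
P2: D(K, 0x2) = 0xA; 0xA ⊕ 0xF = 0x5.

P1 = 0x7, P2 = 0x5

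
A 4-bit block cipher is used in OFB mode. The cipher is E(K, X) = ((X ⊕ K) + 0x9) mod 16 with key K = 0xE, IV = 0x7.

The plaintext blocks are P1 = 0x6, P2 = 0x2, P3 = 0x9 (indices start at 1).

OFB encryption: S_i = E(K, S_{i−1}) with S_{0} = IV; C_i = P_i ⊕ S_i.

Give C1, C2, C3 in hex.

C1 = 0x4, C2 = 0x7, C3 = 0xD

C1: S = E(K, 0x7) = 0x2; 0x6 ⊕ 0x2 = 0x4.
C2: S = E(K, 0x2) = 0x5; 0x2 ⊕ 0x5 = 0x7.
C3: S = E(K, 0x5) = 0x4; 0x9 ⊕ 0x4 = 0xD.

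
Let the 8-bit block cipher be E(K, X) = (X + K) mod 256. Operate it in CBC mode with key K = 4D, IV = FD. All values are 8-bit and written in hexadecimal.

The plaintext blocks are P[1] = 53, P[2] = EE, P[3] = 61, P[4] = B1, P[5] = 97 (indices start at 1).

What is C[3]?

CBC encryption: C_i = E(K, P_i ⊕ C_{i−1}), with C_{0} = IV.
C[1]: P[1] ⊕ FD = AE; E(K, AE) = FB.
C[2]: P[2] ⊕ FB = 15; E(K, 15) = 62.
C[3]: P[3] ⊕ 62 = 03; E(K, 03) = 50.

C[3] = 50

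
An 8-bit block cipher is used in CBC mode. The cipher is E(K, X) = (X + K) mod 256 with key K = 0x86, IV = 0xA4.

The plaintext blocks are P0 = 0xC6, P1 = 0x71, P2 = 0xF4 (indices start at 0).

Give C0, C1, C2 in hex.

C0 = 0xE8, C1 = 0x1F, C2 = 0x71

CBC encryption: C_i = E(K, P_i ⊕ C_{i−1}), with C_{−1} = IV.
C0: P0 ⊕ 0xA4 = 0x62; E(K, 0x62) = 0xE8.
C1: P1 ⊕ 0xE8 = 0x99; E(K, 0x99) = 0x1F.
C2: P2 ⊕ 0x1F = 0xEB; E(K, 0xEB) = 0x71.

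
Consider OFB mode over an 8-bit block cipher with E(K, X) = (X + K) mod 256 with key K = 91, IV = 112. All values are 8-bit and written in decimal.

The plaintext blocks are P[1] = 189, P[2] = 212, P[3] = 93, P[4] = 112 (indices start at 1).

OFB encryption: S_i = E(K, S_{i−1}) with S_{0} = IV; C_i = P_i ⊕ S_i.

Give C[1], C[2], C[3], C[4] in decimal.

C[1] = 118, C[2] = 242, C[3] = 220, C[4] = 172

C[1]: S = E(K, 112) = 203; 189 ⊕ 203 = 118.
C[2]: S = E(K, 203) = 38; 212 ⊕ 38 = 242.
C[3]: S = E(K, 38) = 129; 93 ⊕ 129 = 220.
C[4]: S = E(K, 129) = 220; 112 ⊕ 220 = 172.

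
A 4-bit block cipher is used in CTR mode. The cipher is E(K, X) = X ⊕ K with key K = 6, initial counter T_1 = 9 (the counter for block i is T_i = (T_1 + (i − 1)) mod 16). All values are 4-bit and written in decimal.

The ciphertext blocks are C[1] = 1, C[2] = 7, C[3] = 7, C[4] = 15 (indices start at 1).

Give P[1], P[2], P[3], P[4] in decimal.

CTR decryption: S_i = E(K, T_i) where T_i is the counter for block i; P_i = C_i ⊕ S_i.
P[1]: T = 9, S = E(K, T) = 15; 1 ⊕ 15 = 14.
P[2]: T = 10, S = E(K, T) = 12; 7 ⊕ 12 = 11.
P[3]: T = 11, S = E(K, T) = 13; 7 ⊕ 13 = 10.
P[4]: T = 12, S = E(K, T) = 10; 15 ⊕ 10 = 5.

P[1] = 14, P[2] = 11, P[3] = 10, P[4] = 5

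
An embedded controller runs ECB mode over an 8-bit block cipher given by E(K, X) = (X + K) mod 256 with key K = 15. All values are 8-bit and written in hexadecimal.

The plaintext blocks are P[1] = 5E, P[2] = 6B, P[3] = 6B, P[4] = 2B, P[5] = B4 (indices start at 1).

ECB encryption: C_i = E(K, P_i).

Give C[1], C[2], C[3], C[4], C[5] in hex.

C[1] = 73, C[2] = 80, C[3] = 80, C[4] = 40, C[5] = C9

C[1]: E(K, 5E) = 73.
C[2]: E(K, 6B) = 80.
C[3]: E(K, 6B) = 80.
C[4]: E(K, 2B) = 40.
C[5]: E(K, B4) = C9.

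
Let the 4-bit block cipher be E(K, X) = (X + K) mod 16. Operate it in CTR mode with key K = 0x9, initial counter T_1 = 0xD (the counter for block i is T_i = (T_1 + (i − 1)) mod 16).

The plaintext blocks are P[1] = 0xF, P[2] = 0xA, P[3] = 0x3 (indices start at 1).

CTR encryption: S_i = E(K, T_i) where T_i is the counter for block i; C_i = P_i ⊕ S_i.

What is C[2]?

C[2] = 0xD

C[1]: T = 0xD, S = E(K, T) = 0x6; 0xF ⊕ 0x6 = 0x9.
C[2]: T = 0xE, S = E(K, T) = 0x7; 0xA ⊕ 0x7 = 0xD.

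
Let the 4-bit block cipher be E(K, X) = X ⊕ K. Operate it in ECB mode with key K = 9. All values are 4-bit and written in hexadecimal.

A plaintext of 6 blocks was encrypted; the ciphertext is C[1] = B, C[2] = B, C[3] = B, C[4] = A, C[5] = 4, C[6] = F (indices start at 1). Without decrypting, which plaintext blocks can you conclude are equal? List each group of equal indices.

P[1] = P[2] = P[3]

ECB encrypts each block independently with the same key, so equal ciphertext blocks imply equal plaintext blocks.
C[1] = C[2] = C[3] = B, so P[1] = P[2] = P[3].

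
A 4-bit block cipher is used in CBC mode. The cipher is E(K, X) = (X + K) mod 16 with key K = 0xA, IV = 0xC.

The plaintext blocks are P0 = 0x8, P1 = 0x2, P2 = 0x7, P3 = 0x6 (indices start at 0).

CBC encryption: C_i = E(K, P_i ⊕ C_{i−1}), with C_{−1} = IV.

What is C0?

C0: P0 ⊕ 0xC = 0x4; E(K, 0x4) = 0xE.

C0 = 0xE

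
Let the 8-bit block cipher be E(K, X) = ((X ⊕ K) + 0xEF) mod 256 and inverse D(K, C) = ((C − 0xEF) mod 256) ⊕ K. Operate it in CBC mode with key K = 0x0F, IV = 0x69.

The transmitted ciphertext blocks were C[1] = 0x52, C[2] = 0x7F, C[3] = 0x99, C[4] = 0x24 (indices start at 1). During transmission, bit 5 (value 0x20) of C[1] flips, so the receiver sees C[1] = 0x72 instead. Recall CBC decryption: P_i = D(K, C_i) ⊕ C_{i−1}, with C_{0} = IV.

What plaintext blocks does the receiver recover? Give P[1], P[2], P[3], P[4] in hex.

P[1] = 0xE5, P[2] = 0xED, P[3] = 0xDA, P[4] = 0xA3

Only C[1] changed, to 0x72. In CBC, a change in C_i garbles P_i and flips the same bit in P_{i+1}. Decrypting the received ciphertext:
P[1]: D(K, 0x72) = 0x8C; 0x8C ⊕ 0x69 = 0xE5.
P[2]: D(K, 0x7F) = 0x9F; 0x9F ⊕ 0x72 = 0xED.
P[3]: D(K, 0x99) = 0xA5; 0xA5 ⊕ 0x7F = 0xDA.
P[4]: D(K, 0x24) = 0x3A; 0x3A ⊕ 0x99 = 0xA3.
Blocks that differ from the original plaintext: P[1], P[2].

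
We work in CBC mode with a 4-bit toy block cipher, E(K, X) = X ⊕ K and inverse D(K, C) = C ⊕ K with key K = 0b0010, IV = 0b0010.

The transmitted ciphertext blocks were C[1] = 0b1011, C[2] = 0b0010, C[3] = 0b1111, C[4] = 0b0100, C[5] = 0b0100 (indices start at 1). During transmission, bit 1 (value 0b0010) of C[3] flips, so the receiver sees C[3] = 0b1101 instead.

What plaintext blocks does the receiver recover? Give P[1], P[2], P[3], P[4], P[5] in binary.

P[1] = 0b1011, P[2] = 0b1011, P[3] = 0b1101, P[4] = 0b1011, P[5] = 0b0010

CBC decryption: P_i = D(K, C_i) ⊕ C_{i−1}, with C_{0} = IV.
Only C[3] changed, to 0b1101. In CBC, a change in C_i garbles P_i and flips the same bit in P_{i+1}. Decrypting the received ciphertext:
P[1]: D(K, 0b1011) = 0b1001; 0b1001 ⊕ 0b0010 = 0b1011.
P[2]: D(K, 0b0010) = 0b0000; 0b0000 ⊕ 0b1011 = 0b1011.
P[3]: D(K, 0b1101) = 0b1111; 0b1111 ⊕ 0b0010 = 0b1101.
P[4]: D(K, 0b0100) = 0b0110; 0b0110 ⊕ 0b1101 = 0b1011.
P[5]: D(K, 0b0100) = 0b0110; 0b0110 ⊕ 0b0100 = 0b0010.
Blocks that differ from the original plaintext: P[3], P[4].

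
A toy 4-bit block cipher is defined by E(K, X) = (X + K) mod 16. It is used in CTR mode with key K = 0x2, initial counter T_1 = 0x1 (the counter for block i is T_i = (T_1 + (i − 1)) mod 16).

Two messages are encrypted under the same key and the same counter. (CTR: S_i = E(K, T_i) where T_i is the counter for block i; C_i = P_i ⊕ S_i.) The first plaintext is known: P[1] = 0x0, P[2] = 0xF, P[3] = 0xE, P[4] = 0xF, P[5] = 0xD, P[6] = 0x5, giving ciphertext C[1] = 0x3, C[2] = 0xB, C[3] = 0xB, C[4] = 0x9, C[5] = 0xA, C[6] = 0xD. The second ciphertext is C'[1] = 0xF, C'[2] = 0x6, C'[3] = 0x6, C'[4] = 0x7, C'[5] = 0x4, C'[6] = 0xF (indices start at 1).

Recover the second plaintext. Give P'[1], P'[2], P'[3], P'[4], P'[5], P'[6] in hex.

P'[1] = 0xC, P'[2] = 0x2, P'[3] = 0x3, P'[4] = 0x1, P'[5] = 0x3, P'[6] = 0x7

In CTR with a reused counter, both messages share the same keystream S_i, so C_i ⊕ C'_i = P_i ⊕ P'_i and thus P'_i = P_i ⊕ C_i ⊕ C'_i.
P'[1]: 0x0 ⊕ 0x3 ⊕ 0xF = 0xC.
P'[2]: 0xF ⊕ 0xB ⊕ 0x6 = 0x2.
P'[3]: 0xE ⊕ 0xB ⊕ 0x6 = 0x3.
P'[4]: 0xF ⊕ 0x9 ⊕ 0x7 = 0x1.
P'[5]: 0xD ⊕ 0xA ⊕ 0x4 = 0x3.
P'[6]: 0x5 ⊕ 0xD ⊕ 0xF = 0x7.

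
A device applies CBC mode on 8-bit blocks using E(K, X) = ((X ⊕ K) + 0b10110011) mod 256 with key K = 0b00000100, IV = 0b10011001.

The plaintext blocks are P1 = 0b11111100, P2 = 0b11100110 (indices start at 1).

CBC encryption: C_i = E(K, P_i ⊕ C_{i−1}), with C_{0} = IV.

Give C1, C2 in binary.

C1 = 0b00010100, C2 = 0b10101001

C1: P1 ⊕ 0b10011001 = 0b01100101; E(K, 0b01100101) = 0b00010100.
C2: P2 ⊕ 0b00010100 = 0b11110010; E(K, 0b11110010) = 0b10101001.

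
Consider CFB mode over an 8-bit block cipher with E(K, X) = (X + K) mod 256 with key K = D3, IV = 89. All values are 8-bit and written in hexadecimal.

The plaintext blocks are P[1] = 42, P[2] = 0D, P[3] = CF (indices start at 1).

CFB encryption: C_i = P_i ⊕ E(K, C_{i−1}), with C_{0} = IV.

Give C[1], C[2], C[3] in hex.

C[1]: E(K, 89) = 5C; 42 ⊕ 5C = 1E.
C[2]: E(K, 1E) = F1; 0D ⊕ F1 = FC.
C[3]: E(K, FC) = CF; CF ⊕ CF = 00.

C[1] = 1E, C[2] = FC, C[3] = 00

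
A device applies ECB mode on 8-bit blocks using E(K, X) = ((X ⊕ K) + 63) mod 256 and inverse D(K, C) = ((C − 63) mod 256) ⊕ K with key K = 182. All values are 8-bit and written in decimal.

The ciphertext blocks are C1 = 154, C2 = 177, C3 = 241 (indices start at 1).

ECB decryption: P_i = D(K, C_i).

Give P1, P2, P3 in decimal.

P1 = 237, P2 = 196, P3 = 4

P1: D(K, 154) = 237.
P2: D(K, 177) = 196.
P3: D(K, 241) = 4.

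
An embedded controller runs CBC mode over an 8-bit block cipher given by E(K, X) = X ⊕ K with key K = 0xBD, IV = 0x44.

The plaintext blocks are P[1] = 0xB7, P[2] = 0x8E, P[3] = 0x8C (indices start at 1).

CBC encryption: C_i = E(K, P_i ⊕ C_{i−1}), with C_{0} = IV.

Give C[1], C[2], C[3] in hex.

C[1] = 0x4E, C[2] = 0x7D, C[3] = 0x4C

C[1]: P[1] ⊕ 0x44 = 0xF3; E(K, 0xF3) = 0x4E.
C[2]: P[2] ⊕ 0x4E = 0xC0; E(K, 0xC0) = 0x7D.
C[3]: P[3] ⊕ 0x7D = 0xF1; E(K, 0xF1) = 0x4C.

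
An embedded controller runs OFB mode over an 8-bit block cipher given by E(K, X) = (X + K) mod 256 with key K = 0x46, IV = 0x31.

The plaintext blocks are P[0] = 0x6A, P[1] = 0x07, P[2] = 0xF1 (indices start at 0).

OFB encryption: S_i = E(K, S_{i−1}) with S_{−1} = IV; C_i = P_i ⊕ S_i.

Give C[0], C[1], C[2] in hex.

C[0]: S = E(K, 0x31) = 0x77; 0x6A ⊕ 0x77 = 0x1D.
C[1]: S = E(K, 0x77) = 0xBD; 0x07 ⊕ 0xBD = 0xBA.
C[2]: S = E(K, 0xBD) = 0x03; 0xF1 ⊕ 0x03 = 0xF2.

C[0] = 0x1D, C[1] = 0xBA, C[2] = 0xF2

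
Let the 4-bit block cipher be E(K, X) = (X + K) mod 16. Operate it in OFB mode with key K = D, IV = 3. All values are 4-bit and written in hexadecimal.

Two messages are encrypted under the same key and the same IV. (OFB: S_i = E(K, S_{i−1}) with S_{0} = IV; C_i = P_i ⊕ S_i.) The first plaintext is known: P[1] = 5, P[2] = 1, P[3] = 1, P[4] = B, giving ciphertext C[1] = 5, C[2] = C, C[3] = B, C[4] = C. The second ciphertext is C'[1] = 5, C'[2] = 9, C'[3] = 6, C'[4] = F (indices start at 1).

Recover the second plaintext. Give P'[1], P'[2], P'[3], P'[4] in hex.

P'[1] = 5, P'[2] = 4, P'[3] = C, P'[4] = 8

In OFB with a reused IV, both messages share the same keystream S_i, so C_i ⊕ C'_i = P_i ⊕ P'_i and thus P'_i = P_i ⊕ C_i ⊕ C'_i.
P'[1]: 5 ⊕ 5 ⊕ 5 = 5.
P'[2]: 1 ⊕ C ⊕ 9 = 4.
P'[3]: 1 ⊕ B ⊕ 6 = C.
P'[4]: B ⊕ C ⊕ F = 8.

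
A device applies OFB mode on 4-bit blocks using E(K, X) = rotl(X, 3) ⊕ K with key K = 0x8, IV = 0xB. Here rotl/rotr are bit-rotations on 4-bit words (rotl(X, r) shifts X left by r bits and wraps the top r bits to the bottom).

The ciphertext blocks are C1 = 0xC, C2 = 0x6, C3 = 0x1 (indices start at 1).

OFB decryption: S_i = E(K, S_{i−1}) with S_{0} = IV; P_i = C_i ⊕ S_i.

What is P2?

P1: S = E(K, 0xB) = 0x5; 0xC ⊕ 0x5 = 0x9.
P2: S = E(K, 0x5) = 0x2; 0x6 ⊕ 0x2 = 0x4.

P2 = 0x4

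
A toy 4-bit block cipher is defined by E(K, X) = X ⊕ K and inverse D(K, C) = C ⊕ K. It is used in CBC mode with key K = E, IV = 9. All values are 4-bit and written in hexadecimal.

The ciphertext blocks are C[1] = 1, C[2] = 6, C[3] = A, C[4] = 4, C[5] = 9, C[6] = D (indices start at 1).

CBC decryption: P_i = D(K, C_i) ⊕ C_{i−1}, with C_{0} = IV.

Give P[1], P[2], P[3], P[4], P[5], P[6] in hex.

P[1] = 6, P[2] = 9, P[3] = 2, P[4] = 0, P[5] = 3, P[6] = A

P[1]: D(K, 1) = F; F ⊕ 9 = 6.
P[2]: D(K, 6) = 8; 8 ⊕ 1 = 9.
P[3]: D(K, A) = 4; 4 ⊕ 6 = 2.
P[4]: D(K, 4) = A; A ⊕ A = 0.
P[5]: D(K, 9) = 7; 7 ⊕ 4 = 3.
P[6]: D(K, D) = 3; 3 ⊕ 9 = A.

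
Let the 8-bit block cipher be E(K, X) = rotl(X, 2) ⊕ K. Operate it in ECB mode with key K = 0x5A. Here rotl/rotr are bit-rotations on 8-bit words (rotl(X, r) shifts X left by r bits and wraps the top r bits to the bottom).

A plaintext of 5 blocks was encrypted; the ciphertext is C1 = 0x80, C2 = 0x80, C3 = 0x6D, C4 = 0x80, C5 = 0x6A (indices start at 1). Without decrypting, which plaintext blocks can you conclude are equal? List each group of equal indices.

ECB encrypts each block independently with the same key, so equal ciphertext blocks imply equal plaintext blocks.
C1 = C2 = C4 = 0x80, so P1 = P2 = P4.

P1 = P2 = P4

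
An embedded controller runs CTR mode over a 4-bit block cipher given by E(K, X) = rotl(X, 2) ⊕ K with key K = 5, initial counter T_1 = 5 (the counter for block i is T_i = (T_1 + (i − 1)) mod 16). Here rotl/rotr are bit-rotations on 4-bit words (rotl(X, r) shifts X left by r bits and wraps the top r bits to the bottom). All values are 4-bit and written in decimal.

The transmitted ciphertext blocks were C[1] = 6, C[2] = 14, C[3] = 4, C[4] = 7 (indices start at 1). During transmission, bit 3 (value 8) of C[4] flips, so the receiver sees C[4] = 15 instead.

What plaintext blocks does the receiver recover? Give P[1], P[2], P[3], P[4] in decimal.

P[1] = 6, P[2] = 2, P[3] = 12, P[4] = 8

CTR decryption: S_i = E(K, T_i) where T_i is the counter for block i; P_i = C_i ⊕ S_i.
Only C[4] changed, to 15. In CTR, a change in C_i flips the same bit in P_i only; the keystream is unaffected. Decrypting the received ciphertext:
P[1]: T = 5, S = E(K, T) = 0; 6 ⊕ 0 = 6.
P[2]: T = 6, S = E(K, T) = 12; 14 ⊕ 12 = 2.
P[3]: T = 7, S = E(K, T) = 8; 4 ⊕ 8 = 12.
P[4]: T = 8, S = E(K, T) = 7; 15 ⊕ 7 = 8.
Blocks that differ from the original plaintext: P[4].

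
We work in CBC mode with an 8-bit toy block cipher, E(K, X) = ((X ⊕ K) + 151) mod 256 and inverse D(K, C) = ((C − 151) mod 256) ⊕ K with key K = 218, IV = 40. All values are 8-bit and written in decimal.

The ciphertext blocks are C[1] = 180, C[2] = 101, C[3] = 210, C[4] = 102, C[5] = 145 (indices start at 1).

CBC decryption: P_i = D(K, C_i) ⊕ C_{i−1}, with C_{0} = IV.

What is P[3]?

P[3] = 132

P[3]: D(K, 210) = 225; 225 ⊕ 101 = 132.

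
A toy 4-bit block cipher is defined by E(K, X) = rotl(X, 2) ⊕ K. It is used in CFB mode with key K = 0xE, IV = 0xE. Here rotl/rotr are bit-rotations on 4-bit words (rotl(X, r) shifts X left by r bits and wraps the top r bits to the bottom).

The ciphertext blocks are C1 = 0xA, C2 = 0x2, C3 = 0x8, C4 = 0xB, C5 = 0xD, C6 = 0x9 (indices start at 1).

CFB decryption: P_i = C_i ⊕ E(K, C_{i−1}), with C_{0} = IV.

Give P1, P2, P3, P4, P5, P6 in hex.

P1: E(K, 0xE) = 0x5; 0xA ⊕ 0x5 = 0xF.
P2: E(K, 0xA) = 0x4; 0x2 ⊕ 0x4 = 0x6.
P3: E(K, 0x2) = 0x6; 0x8 ⊕ 0x6 = 0xE.
P4: E(K, 0x8) = 0xC; 0xB ⊕ 0xC = 0x7.
P5: E(K, 0xB) = 0x0; 0xD ⊕ 0x0 = 0xD.
P6: E(K, 0xD) = 0x9; 0x9 ⊕ 0x9 = 0x0.

P1 = 0xF, P2 = 0x6, P3 = 0xE, P4 = 0x7, P5 = 0xD, P6 = 0x0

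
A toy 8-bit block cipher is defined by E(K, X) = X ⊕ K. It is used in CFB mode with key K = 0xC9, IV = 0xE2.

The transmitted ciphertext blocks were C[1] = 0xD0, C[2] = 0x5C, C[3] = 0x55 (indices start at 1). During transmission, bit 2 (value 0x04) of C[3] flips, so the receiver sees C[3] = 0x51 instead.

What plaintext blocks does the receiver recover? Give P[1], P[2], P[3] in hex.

CFB decryption: P_i = C_i ⊕ E(K, C_{i−1}), with C_{0} = IV.
Only C[3] changed, to 0x51. In CFB, a change in C_i flips the same bit in P_i and garbles P_{i+1}. Decrypting the received ciphertext:
P[1]: E(K, 0xE2) = 0x2B; 0xD0 ⊕ 0x2B = 0xFB.
P[2]: E(K, 0xD0) = 0x19; 0x5C ⊕ 0x19 = 0x45.
P[3]: E(K, 0x5C) = 0x95; 0x51 ⊕ 0x95 = 0xC4.
Blocks that differ from the original plaintext: P[3].

P[1] = 0xFB, P[2] = 0x45, P[3] = 0xC4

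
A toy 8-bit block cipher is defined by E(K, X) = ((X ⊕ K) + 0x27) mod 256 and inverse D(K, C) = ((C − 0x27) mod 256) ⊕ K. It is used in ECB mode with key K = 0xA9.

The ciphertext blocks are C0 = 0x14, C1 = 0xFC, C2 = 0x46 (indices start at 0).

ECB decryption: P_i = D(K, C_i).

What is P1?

P1 = 0x7C

P1: D(K, 0xFC) = 0x7C.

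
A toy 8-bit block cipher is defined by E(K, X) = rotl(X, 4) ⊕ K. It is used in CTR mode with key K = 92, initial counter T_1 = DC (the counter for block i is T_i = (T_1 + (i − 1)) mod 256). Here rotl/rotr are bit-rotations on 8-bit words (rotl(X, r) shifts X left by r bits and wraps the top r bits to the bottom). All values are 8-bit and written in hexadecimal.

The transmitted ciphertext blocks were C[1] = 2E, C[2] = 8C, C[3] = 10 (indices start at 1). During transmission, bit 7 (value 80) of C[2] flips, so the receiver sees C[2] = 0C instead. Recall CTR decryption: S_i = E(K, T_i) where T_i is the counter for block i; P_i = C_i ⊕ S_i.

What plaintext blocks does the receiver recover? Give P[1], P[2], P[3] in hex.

Only C[2] changed, to 0C. In CTR, a change in C_i flips the same bit in P_i only; the keystream is unaffected. Decrypting the received ciphertext:
P[1]: T = DC, S = E(K, T) = 5F; 2E ⊕ 5F = 71.
P[2]: T = DD, S = E(K, T) = 4F; 0C ⊕ 4F = 43.
P[3]: T = DE, S = E(K, T) = 7F; 10 ⊕ 7F = 6F.
Blocks that differ from the original plaintext: P[2].

P[1] = 71, P[2] = 43, P[3] = 6F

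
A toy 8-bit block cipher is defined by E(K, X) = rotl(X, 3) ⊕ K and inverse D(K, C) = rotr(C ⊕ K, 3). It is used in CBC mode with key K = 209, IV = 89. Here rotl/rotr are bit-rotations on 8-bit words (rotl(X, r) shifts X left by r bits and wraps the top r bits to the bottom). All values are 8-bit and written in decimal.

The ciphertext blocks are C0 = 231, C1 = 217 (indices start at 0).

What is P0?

CBC decryption: P_i = D(K, C_i) ⊕ C_{i−1}, with C_{−1} = IV.
P0: D(K, 231) = 198; 198 ⊕ 89 = 159.

P0 = 159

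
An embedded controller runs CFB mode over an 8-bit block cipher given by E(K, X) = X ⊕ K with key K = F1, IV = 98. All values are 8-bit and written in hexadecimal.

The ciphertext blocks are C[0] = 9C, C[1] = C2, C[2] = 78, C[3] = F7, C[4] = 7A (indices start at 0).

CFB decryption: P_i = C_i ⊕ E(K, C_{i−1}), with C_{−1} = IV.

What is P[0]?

P[0]: E(K, 98) = 69; 9C ⊕ 69 = F5.

P[0] = F5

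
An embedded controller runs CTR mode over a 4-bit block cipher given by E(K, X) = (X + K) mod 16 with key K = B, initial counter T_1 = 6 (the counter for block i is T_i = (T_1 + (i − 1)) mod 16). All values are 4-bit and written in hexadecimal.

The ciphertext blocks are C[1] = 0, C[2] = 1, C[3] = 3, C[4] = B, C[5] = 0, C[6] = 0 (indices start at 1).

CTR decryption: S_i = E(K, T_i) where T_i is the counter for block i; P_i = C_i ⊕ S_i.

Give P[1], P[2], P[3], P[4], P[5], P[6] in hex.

P[1] = 1, P[2] = 3, P[3] = 0, P[4] = F, P[5] = 5, P[6] = 6

P[1]: T = 6, S = E(K, T) = 1; 0 ⊕ 1 = 1.
P[2]: T = 7, S = E(K, T) = 2; 1 ⊕ 2 = 3.
P[3]: T = 8, S = E(K, T) = 3; 3 ⊕ 3 = 0.
P[4]: T = 9, S = E(K, T) = 4; B ⊕ 4 = F.
P[5]: T = A, S = E(K, T) = 5; 0 ⊕ 5 = 5.
P[6]: T = B, S = E(K, T) = 6; 0 ⊕ 6 = 6.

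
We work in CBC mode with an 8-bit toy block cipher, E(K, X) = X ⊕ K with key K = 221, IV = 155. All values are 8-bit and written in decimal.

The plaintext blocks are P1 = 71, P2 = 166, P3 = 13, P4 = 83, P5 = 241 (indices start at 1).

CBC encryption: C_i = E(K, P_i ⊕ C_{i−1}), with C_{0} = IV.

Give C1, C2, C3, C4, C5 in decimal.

C1 = 1, C2 = 122, C3 = 170, C4 = 36, C5 = 8

C1: P1 ⊕ 155 = 220; E(K, 220) = 1.
C2: P2 ⊕ 1 = 167; E(K, 167) = 122.
C3: P3 ⊕ 122 = 119; E(K, 119) = 170.
C4: P4 ⊕ 170 = 249; E(K, 249) = 36.
C5: P5 ⊕ 36 = 213; E(K, 213) = 8.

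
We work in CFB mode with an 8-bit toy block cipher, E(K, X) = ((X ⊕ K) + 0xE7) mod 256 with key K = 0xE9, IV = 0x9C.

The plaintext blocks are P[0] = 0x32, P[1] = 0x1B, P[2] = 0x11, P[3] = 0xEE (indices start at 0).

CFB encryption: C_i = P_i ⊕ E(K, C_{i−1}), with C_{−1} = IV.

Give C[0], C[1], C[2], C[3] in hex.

C[0]: E(K, 0x9C) = 0x5C; 0x32 ⊕ 0x5C = 0x6E.
C[1]: E(K, 0x6E) = 0x6E; 0x1B ⊕ 0x6E = 0x75.
C[2]: E(K, 0x75) = 0x83; 0x11 ⊕ 0x83 = 0x92.
C[3]: E(K, 0x92) = 0x62; 0xEE ⊕ 0x62 = 0x8C.

C[0] = 0x6E, C[1] = 0x75, C[2] = 0x92, C[3] = 0x8C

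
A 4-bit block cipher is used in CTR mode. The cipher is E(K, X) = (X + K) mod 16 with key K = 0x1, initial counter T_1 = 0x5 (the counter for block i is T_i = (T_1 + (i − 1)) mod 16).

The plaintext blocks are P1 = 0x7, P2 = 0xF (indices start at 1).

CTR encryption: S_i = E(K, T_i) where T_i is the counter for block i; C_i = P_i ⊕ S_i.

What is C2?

C2 = 0x8

C1: T = 0x5, S = E(K, T) = 0x6; 0x7 ⊕ 0x6 = 0x1.
C2: T = 0x6, S = E(K, T) = 0x7; 0xF ⊕ 0x7 = 0x8.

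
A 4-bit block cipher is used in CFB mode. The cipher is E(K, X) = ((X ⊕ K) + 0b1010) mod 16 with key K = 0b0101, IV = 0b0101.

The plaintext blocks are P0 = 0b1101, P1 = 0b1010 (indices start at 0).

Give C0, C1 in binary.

C0 = 0b0111, C1 = 0b0110

CFB encryption: C_i = P_i ⊕ E(K, C_{i−1}), with C_{−1} = IV.
C0: E(K, 0b0101) = 0b1010; 0b1101 ⊕ 0b1010 = 0b0111.
C1: E(K, 0b0111) = 0b1100; 0b1010 ⊕ 0b1100 = 0b0110.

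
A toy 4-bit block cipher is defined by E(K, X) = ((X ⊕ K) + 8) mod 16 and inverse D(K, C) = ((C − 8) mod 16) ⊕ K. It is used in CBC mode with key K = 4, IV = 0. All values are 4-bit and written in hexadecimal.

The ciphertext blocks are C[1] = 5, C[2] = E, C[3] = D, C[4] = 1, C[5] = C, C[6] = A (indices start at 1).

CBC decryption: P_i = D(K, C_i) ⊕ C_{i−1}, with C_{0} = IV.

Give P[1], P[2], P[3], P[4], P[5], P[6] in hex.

P[1]: D(K, 5) = 9; 9 ⊕ 0 = 9.
P[2]: D(K, E) = 2; 2 ⊕ 5 = 7.
P[3]: D(K, D) = 1; 1 ⊕ E = F.
P[4]: D(K, 1) = D; D ⊕ D = 0.
P[5]: D(K, C) = 0; 0 ⊕ 1 = 1.
P[6]: D(K, A) = 6; 6 ⊕ C = A.

P[1] = 9, P[2] = 7, P[3] = F, P[4] = 0, P[5] = 1, P[6] = A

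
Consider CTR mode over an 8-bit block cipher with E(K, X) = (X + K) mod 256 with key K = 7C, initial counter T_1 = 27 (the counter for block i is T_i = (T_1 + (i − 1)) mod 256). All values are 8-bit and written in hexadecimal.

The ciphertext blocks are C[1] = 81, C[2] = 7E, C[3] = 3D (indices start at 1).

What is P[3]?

CTR decryption: S_i = E(K, T_i) where T_i is the counter for block i; P_i = C_i ⊕ S_i.
P[3]: T = 29, S = E(K, T) = A5; 3D ⊕ A5 = 98.

P[3] = 98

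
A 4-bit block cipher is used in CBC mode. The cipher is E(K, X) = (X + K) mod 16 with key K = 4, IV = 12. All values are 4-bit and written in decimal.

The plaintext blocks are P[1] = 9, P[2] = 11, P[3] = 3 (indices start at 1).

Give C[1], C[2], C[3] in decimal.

CBC encryption: C_i = E(K, P_i ⊕ C_{i−1}), with C_{0} = IV.
C[1]: P[1] ⊕ 12 = 5; E(K, 5) = 9.
C[2]: P[2] ⊕ 9 = 2; E(K, 2) = 6.
C[3]: P[3] ⊕ 6 = 5; E(K, 5) = 9.

C[1] = 9, C[2] = 6, C[3] = 9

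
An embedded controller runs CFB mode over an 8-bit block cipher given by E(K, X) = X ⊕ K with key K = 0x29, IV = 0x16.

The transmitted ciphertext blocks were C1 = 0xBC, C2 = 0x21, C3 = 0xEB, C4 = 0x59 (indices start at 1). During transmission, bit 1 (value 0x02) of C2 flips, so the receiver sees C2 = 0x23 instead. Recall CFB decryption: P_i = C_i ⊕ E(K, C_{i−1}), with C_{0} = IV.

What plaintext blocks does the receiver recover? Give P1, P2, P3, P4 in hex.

P1 = 0x83, P2 = 0xB6, P3 = 0xE1, P4 = 0x9B

Only C2 changed, to 0x23. In CFB, a change in C_i flips the same bit in P_i and garbles P_{i+1}. Decrypting the received ciphertext:
P1: E(K, 0x16) = 0x3F; 0xBC ⊕ 0x3F = 0x83.
P2: E(K, 0xBC) = 0x95; 0x23 ⊕ 0x95 = 0xB6.
P3: E(K, 0x23) = 0x0A; 0xEB ⊕ 0x0A = 0xE1.
P4: E(K, 0xEB) = 0xC2; 0x59 ⊕ 0xC2 = 0x9B.
Blocks that differ from the original plaintext: P2, P3.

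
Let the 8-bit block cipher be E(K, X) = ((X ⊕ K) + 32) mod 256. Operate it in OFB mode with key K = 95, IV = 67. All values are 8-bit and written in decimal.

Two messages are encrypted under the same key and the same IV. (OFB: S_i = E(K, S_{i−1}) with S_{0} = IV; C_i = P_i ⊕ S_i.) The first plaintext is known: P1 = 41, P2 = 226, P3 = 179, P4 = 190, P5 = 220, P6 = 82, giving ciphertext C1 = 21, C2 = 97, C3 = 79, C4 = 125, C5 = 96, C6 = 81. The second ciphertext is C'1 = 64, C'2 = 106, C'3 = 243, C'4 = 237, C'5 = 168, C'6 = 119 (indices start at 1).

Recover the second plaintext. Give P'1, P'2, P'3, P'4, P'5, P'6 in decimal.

P'1 = 124, P'2 = 233, P'3 = 15, P'4 = 46, P'5 = 20, P'6 = 116

In OFB with a reused IV, both messages share the same keystream S_i, so C_i ⊕ C'_i = P_i ⊕ P'_i and thus P'_i = P_i ⊕ C_i ⊕ C'_i.
P'1: 41 ⊕ 21 ⊕ 64 = 124.
P'2: 226 ⊕ 97 ⊕ 106 = 233.
P'3: 179 ⊕ 79 ⊕ 243 = 15.
P'4: 190 ⊕ 125 ⊕ 237 = 46.
P'5: 220 ⊕ 96 ⊕ 168 = 20.
P'6: 82 ⊕ 81 ⊕ 119 = 116.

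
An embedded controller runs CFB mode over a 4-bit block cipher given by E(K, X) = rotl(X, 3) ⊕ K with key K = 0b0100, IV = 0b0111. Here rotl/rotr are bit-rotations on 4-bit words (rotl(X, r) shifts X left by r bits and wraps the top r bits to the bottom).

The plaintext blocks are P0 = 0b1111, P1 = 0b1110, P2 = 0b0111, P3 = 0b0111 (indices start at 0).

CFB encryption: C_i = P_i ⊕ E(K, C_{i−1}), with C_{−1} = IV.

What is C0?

C0 = 0b0000

C0: E(K, 0b0111) = 0b1111; 0b1111 ⊕ 0b1111 = 0b0000.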